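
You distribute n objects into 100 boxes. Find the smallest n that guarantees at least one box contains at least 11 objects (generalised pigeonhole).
n = (11 − 1)·100 + 1 = 1001

By the generalised pigeonhole principle, to guarantee some box contains ≥ r objects we need more than (r − 1) · k objects total. Threshold: n = (r − 1) · k + 1. With r = 11 and k = 100: n = 10 · 100 + 1 = 1000 + 1 = 1001. For n = 1000 = 10 · 100, we can put exactly 10 objects in every box, avoiding 11 in any single one — so 1001 is tight.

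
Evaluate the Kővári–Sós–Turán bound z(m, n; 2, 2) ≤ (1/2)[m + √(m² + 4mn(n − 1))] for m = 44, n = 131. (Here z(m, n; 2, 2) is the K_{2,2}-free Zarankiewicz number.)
z(44, 131; 2, 2) ≤ (1/2)[44 + √(44² + 4·44·131·130)] = (1/2)[44 + √2999216] = 887.9122

Kővári–Sós–Turán: let r_1, ..., r_44 be the row sums and z = Σ r_i the total number of 1s. Each pair of columns can share at most one row with both entries 1 (else a 2×2 all-ones block appears), so Σ_i C(r_i, 2) ≤ C(131, 2) = 8515. By convexity Σ_i C(r_i, 2) ≥ 44·C(z/44, 2) = z(z − 44)/(2·44), giving z² − 44z − 44·131·130 ≤ 0 and hence z ≤ (1/2)[44 + √(1936 + 4·749320)] = (1/2)[44 + √2999216] ≈ (1/2)(44 + 1731.8245) = 887.9122.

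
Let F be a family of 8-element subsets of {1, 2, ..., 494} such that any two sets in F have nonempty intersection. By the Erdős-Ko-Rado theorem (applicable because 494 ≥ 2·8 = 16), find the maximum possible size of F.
max |F| = C(493, 7) = 1345602235894084

Erdős-Ko-Rado (1961): when n ≥ 2k, max |F| = C(n−1, k−1). The bound is attained by the star {A : i ∈ A} for any fixed i ∈ [n]. Here C(494−1, 8−1) = C(493, 7) = 1345602235894084.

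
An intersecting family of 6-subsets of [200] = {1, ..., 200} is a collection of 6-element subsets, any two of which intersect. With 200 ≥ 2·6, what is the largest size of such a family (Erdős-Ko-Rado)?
max |F| = C(199, 5) = 2472258789

Erdős-Ko-Rado (1961): when n ≥ 2k, max |F| = C(n−1, k−1). The bound is attained by the star {A : i ∈ A} for any fixed i ∈ [n]. Here C(200−1, 6−1) = C(199, 5) = 2472258789.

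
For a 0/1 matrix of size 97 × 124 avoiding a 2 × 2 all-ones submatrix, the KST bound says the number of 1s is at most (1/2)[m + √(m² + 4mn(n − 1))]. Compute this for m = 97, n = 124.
z(97, 124; 2, 2) ≤ (1/2)[97 + √(97² + 4·97·124·123)] = (1/2)[97 + √5927185] = 1265.7905

Kővári–Sós–Turán: let r_1, ..., r_97 be the row sums and z = Σ r_i the total number of 1s. Each pair of columns can share at most one row with both entries 1 (else a 2×2 all-ones block appears), so Σ_i C(r_i, 2) ≤ C(124, 2) = 7626. By convexity Σ_i C(r_i, 2) ≥ 97·C(z/97, 2) = z(z − 97)/(2·97), giving z² − 97z − 97·124·123 ≤ 0 and hence z ≤ (1/2)[97 + √(9409 + 4·1479444)] = (1/2)[97 + √5927185] ≈ (1/2)(97 + 2434.5811) = 1265.7905.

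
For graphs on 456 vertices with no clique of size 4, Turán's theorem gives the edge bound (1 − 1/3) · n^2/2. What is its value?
Turán density bound = (2/3) · 456^2/2 = 69312

Turán's theorem: ex(n, K_{r+1}) is achieved by the complete r-partite Turán graph T(n, r) with parts as balanced as possible, and is at most (1 − 1/r) · n^2/2. For r = 3, n = 456: the density bound is (2/3) · 207936/2 = 69312. Since 3 ∣ 456, the Turán graph T(456, 3) has parts of equal size 152, and its edge count e(T(456, 3)) = 69312 attains the density bound exactly.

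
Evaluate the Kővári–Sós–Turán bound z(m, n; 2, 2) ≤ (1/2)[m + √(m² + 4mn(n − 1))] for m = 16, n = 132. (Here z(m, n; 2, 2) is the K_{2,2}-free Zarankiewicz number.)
z(16, 132; 2, 2) ≤ (1/2)[16 + √(16² + 4·16·132·131)] = (1/2)[16 + √1106944] = 534.057

Kővári–Sós–Turán: let r_1, ..., r_16 be the row sums and z = Σ r_i the total number of 1s. Each pair of columns can share at most one row with both entries 1 (else a 2×2 all-ones block appears), so Σ_i C(r_i, 2) ≤ C(132, 2) = 8646. By convexity Σ_i C(r_i, 2) ≥ 16·C(z/16, 2) = z(z − 16)/(2·16), giving z² − 16z − 16·132·131 ≤ 0 and hence z ≤ (1/2)[16 + √(256 + 4·276672)] = (1/2)[16 + √1106944] ≈ (1/2)(16 + 1052.1141) = 534.057.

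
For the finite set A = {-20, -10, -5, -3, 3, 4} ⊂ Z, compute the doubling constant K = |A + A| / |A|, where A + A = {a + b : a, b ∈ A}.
K = |A + A| / |A| = 20/6 = 10/3

Enumerate A + A = {a + b : a, b ∈ A}. With |A| = 6, there are |A|^2 = 36 ordered sum pairs; collecting distinct values, A + A = {-40, -30, -25, -23, -20, -17, -16, -15, -13, -10, -8, -7, -6, -2, -1, 0, 1, 6, 7, 8}, so |A + A| = 20. Thus K = 20/6 = 10/3. For comparison, the minimum possible |A + A| over all 6-element sets is 2·6 − 1 = 11 (so min K = 11/6), attained only by arithmetic progressions.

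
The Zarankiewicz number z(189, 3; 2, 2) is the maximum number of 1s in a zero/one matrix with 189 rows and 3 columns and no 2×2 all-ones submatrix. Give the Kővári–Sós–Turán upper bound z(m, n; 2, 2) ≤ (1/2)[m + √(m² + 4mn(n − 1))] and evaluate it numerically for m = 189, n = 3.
z(189, 3; 2, 2) ≤ (1/2)[189 + √(189² + 4·189·3·2)] = (1/2)[189 + √40257] = 194.8207

Kővári–Sós–Turán: let r_1, ..., r_189 be the row sums and z = Σ r_i the total number of 1s. Each pair of columns can share at most one row with both entries 1 (else a 2×2 all-ones block appears), so Σ_i C(r_i, 2) ≤ C(3, 2) = 3. By convexity Σ_i C(r_i, 2) ≥ 189·C(z/189, 2) = z(z − 189)/(2·189), giving z² − 189z − 189·3·2 ≤ 0 and hence z ≤ (1/2)[189 + √(35721 + 4·1134)] = (1/2)[189 + √40257] ≈ (1/2)(189 + 200.6415) = 194.8207.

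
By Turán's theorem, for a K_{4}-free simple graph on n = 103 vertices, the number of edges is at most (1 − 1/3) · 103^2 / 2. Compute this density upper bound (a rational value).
Turán density bound = (2/3) · 103^2/2 = 10609/3 ≈ 3536.3333

Turán's theorem: ex(n, K_{r+1}) is achieved by the complete r-partite Turán graph T(n, r) with parts as balanced as possible, and is at most (1 − 1/r) · n^2/2. For r = 3, n = 103: the density bound is (2/3) · 10609/2 = 10609/3 ≈ 3536.3333. The integer-valued extremum is e(T(103, 3)) = 3536, which is strictly less than the density bound 10609/3 since 3 ∤ 103 (the parts of T(103, 3) cannot all be equal).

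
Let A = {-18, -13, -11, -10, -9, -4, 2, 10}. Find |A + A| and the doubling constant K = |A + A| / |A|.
K = |A + A| / |A| = 31/8

Enumerate A + A = {a + b : a, b ∈ A}. With |A| = 8, there are |A|^2 = 64 ordered sum pairs; collecting distinct values, A + A = {-36, -31, -29, -28, -27, -26, -24, -23, -22, -21, -20, -19, -18, -17, -16, -15, -14, -13, -11, -9, -8, -7, -3, -2, -1, 0, 1, 4, 6, 12, 20}, so |A + A| = 31. Thus K = 31/8. For comparison, the minimum possible |A + A| over all 8-element sets is 2·8 − 1 = 15 (so min K = 15/8), attained only by arithmetic progressions.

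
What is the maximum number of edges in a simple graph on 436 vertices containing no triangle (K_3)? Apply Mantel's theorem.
ex(436, K_3) = ⌊436^2/4⌋ = 47524

Mantel (1907): a triangle-free graph on n vertices has at most ⌊n^2/4⌋ edges, with equality for the complete bipartite graph K_{⌊n/2⌋, ⌈n/2⌉}. For n = 436: ⌊436^2/4⌋ = ⌊190096/4⌋ = 47524. The extremal graph is K_{218, 218}, which has 218·218 = 47524 edges.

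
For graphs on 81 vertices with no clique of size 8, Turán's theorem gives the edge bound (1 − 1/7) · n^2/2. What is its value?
Turán density bound = (6/7) · 81^2/2 = 19683/7 ≈ 2811.8571

Turán's theorem: ex(n, K_{r+1}) is achieved by the complete r-partite Turán graph T(n, r) with parts as balanced as possible, and is at most (1 − 1/r) · n^2/2. For r = 7, n = 81: the density bound is (6/7) · 6561/2 = 19683/7 ≈ 2811.8571. The integer-valued extremum is e(T(81, 7)) = 2811, which is strictly less than the density bound 19683/7 since 7 ∤ 81 (the parts of T(81, 7) cannot all be equal).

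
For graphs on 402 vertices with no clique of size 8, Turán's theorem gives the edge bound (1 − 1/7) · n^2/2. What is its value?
Turán density bound = (6/7) · 402^2/2 = 484812/7 ≈ 69258.8571

Turán's theorem: ex(n, K_{r+1}) is achieved by the complete r-partite Turán graph T(n, r) with parts as balanced as possible, and is at most (1 − 1/r) · n^2/2. For r = 7, n = 402: the density bound is (6/7) · 161604/2 = 484812/7 ≈ 69258.8571. The integer-valued extremum is e(T(402, 7)) = 69258, which is strictly less than the density bound 484812/7 since 7 ∤ 402 (the parts of T(402, 7) cannot all be equal).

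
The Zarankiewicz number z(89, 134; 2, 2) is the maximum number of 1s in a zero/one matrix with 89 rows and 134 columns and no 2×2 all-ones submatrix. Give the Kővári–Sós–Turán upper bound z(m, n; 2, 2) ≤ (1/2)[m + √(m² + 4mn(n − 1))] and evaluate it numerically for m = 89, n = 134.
z(89, 134; 2, 2) ≤ (1/2)[89 + √(89² + 4·89·134·133)] = (1/2)[89 + √6352553] = 1304.7136

Kővári–Sós–Turán: let r_1, ..., r_89 be the row sums and z = Σ r_i the total number of 1s. Each pair of columns can share at most one row with both entries 1 (else a 2×2 all-ones block appears), so Σ_i C(r_i, 2) ≤ C(134, 2) = 8911. By convexity Σ_i C(r_i, 2) ≥ 89·C(z/89, 2) = z(z − 89)/(2·89), giving z² − 89z − 89·134·133 ≤ 0 and hence z ≤ (1/2)[89 + √(7921 + 4·1586158)] = (1/2)[89 + √6352553] ≈ (1/2)(89 + 2520.4271) = 1304.7136.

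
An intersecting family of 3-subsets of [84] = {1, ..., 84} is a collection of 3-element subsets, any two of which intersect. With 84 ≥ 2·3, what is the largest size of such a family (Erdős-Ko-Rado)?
max |F| = C(83, 2) = 3403

The Erdős-Ko-Rado theorem states: for n ≥ 2k, an intersecting family of k-subsets of an n-element set has size at most C(n − 1, k − 1), with equality for 'star' families {A ⊆ [n] : |A| = k, i ∈ A} (fix an element i). For n = 84, k = 3: C(83, 2) = 3403.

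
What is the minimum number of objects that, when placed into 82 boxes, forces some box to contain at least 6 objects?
n = (6 − 1)·82 + 1 = 411

By the generalised pigeonhole principle, to guarantee some box contains ≥ r objects we need more than (r − 1) · k objects total. Threshold: n = (r − 1) · k + 1. With r = 6 and k = 82: n = 5 · 82 + 1 = 410 + 1 = 411. For n = 410 = 5 · 82, we can put exactly 5 objects in every box, avoiding 6 in any single one — so 411 is tight.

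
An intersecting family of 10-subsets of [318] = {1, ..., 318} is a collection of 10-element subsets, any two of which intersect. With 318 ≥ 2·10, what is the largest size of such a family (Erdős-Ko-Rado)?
max |F| = C(317, 9) = 79433373580239185

Erdős-Ko-Rado (1961): when n ≥ 2k, max |F| = C(n−1, k−1). The bound is attained by the star {A : i ∈ A} for any fixed i ∈ [n]. Here C(318−1, 10−1) = C(317, 9) = 79433373580239185.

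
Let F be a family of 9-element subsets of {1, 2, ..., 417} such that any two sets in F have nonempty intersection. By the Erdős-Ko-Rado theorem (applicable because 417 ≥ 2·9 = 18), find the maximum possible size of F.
max |F| = C(416, 8) = 20788229335792620

The Erdős-Ko-Rado theorem states: for n ≥ 2k, an intersecting family of k-subsets of an n-element set has size at most C(n − 1, k − 1), with equality for 'star' families {A ⊆ [n] : |A| = k, i ∈ A} (fix an element i). For n = 417, k = 9: C(416, 8) = 20788229335792620.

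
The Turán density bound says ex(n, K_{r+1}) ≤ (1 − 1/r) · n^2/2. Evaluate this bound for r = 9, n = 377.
Turán density bound = (8/9) · 377^2/2 = 568516/9 ≈ 63168.4444

Turán's theorem: ex(n, K_{r+1}) is achieved by the complete r-partite Turán graph T(n, r) with parts as balanced as possible, and is at most (1 − 1/r) · n^2/2. For r = 9, n = 377: the density bound is (8/9) · 142129/2 = 568516/9 ≈ 63168.4444. The integer-valued extremum is e(T(377, 9)) = 63168, which is strictly less than the density bound 568516/9 since 9 ∤ 377 (the parts of T(377, 9) cannot all be equal).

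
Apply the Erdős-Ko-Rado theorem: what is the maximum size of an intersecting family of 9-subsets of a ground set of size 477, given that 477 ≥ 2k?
max |F| = C(476, 8) = 61610272225804225

Erdős-Ko-Rado (1961): when n ≥ 2k, max |F| = C(n−1, k−1). The bound is attained by the star {A : i ∈ A} for any fixed i ∈ [n]. Here C(477−1, 9−1) = C(476, 8) = 61610272225804225.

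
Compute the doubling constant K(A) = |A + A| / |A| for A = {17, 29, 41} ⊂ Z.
K = |A + A| / |A| = 5/3

Enumerate A + A = {a + b : a, b ∈ A}. With |A| = 3, there are |A|^2 = 9 ordered sum pairs; collecting distinct values, A + A = {34, 46, 58, 70, 82}, so |A + A| = 5. Thus K = 5/3. Here |A + A| = 2|A| − 1 = 5, the minimum possible — so K = 5/3 is minimal, which holds iff A is an arithmetic progression.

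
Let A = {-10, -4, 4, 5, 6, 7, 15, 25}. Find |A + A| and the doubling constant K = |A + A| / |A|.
K = |A + A| / |A| = 30/8 = 15/4

Enumerate A + A = {a + b : a, b ∈ A}. With |A| = 8, there are |A|^2 = 64 ordered sum pairs; collecting distinct values, A + A = {-20, -14, -8, -6, -5, -4, -3, 0, 1, 2, 3, 5, 8, 9, 10, 11, 12, 13, 14, 15, 19, 20, 21, 22, 29, 30, 31, 32, 40, 50}, so |A + A| = 30. Thus K = 30/8 = 15/4. For comparison, the minimum possible |A + A| over all 8-element sets is 2·8 − 1 = 15 (so min K = 15/8), attained only by arithmetic progressions.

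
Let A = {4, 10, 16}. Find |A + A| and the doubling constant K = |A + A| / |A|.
K = |A + A| / |A| = 5/3

Enumerate A + A = {a + b : a, b ∈ A}. With |A| = 3, there are |A|^2 = 9 ordered sum pairs; collecting distinct values, A + A = {8, 14, 20, 26, 32}, so |A + A| = 5. Thus K = 5/3. Here |A + A| = 2|A| − 1 = 5, the minimum possible — so K = 5/3 is minimal, which holds iff A is an arithmetic progression.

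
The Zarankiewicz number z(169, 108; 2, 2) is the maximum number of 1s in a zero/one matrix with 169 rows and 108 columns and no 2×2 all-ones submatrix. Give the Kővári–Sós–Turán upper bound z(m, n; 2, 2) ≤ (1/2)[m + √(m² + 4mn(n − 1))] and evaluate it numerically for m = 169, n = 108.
z(169, 108; 2, 2) ≤ (1/2)[169 + √(169² + 4·169·108·107)] = (1/2)[169 + √7840417] = 1484.5372

Kővári–Sós–Turán: let r_1, ..., r_169 be the row sums and z = Σ r_i the total number of 1s. Each pair of columns can share at most one row with both entries 1 (else a 2×2 all-ones block appears), so Σ_i C(r_i, 2) ≤ C(108, 2) = 5778. By convexity Σ_i C(r_i, 2) ≥ 169·C(z/169, 2) = z(z − 169)/(2·169), giving z² − 169z − 169·108·107 ≤ 0 and hence z ≤ (1/2)[169 + √(28561 + 4·1952964)] = (1/2)[169 + √7840417] ≈ (1/2)(169 + 2800.0745) = 1484.5372.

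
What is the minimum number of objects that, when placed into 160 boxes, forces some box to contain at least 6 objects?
n = (6 − 1)·160 + 1 = 801

By the generalised pigeonhole principle, to guarantee some box contains ≥ r objects we need more than (r − 1) · k objects total. Threshold: n = (r − 1) · k + 1. With r = 6 and k = 160: n = 5 · 160 + 1 = 800 + 1 = 801. For n = 800 = 5 · 160, we can put exactly 5 objects in every box, avoiding 6 in any single one — so 801 is tight.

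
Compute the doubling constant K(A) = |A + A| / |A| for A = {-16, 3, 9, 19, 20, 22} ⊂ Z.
K = |A + A| / |A| = 20/6 = 10/3

Enumerate A + A = {a + b : a, b ∈ A}. With |A| = 6, there are |A|^2 = 36 ordered sum pairs; collecting distinct values, A + A = {-32, -13, -7, 3, 4, 6, 12, 18, 22, 23, 25, 28, 29, 31, 38, 39, 40, 41, 42, 44}, so |A + A| = 20. Thus K = 20/6 = 10/3. For comparison, the minimum possible |A + A| over all 6-element sets is 2·6 − 1 = 11 (so min K = 11/6), attained only by arithmetic progressions.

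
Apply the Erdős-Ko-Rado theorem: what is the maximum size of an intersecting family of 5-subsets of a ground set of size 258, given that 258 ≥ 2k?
max |F| = C(257, 4) = 177556160

The Erdős-Ko-Rado theorem states: for n ≥ 2k, an intersecting family of k-subsets of an n-element set has size at most C(n − 1, k − 1), with equality for 'star' families {A ⊆ [n] : |A| = k, i ∈ A} (fix an element i). For n = 258, k = 5: C(257, 4) = 177556160.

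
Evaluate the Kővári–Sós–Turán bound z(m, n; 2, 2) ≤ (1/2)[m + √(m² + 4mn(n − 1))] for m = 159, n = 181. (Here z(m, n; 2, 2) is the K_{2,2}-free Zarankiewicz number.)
z(159, 181; 2, 2) ≤ (1/2)[159 + √(159² + 4·159·181·180)] = (1/2)[159 + √20746161] = 2356.8977

Kővári–Sós–Turán: let r_1, ..., r_159 be the row sums and z = Σ r_i the total number of 1s. Each pair of columns can share at most one row with both entries 1 (else a 2×2 all-ones block appears), so Σ_i C(r_i, 2) ≤ C(181, 2) = 16290. By convexity Σ_i C(r_i, 2) ≥ 159·C(z/159, 2) = z(z − 159)/(2·159), giving z² − 159z − 159·181·180 ≤ 0 and hence z ≤ (1/2)[159 + √(25281 + 4·5180220)] = (1/2)[159 + √20746161] ≈ (1/2)(159 + 4554.7954) = 2356.8977.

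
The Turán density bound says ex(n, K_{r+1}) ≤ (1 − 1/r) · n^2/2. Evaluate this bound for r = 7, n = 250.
Turán density bound = (6/7) · 250^2/2 = 187500/7 ≈ 26785.7143

Turán's theorem: ex(n, K_{r+1}) is achieved by the complete r-partite Turán graph T(n, r) with parts as balanced as possible, and is at most (1 − 1/r) · n^2/2. For r = 7, n = 250: the density bound is (6/7) · 62500/2 = 187500/7 ≈ 26785.7143. The integer-valued extremum is e(T(250, 7)) = 26785, which is strictly less than the density bound 187500/7 since 7 ∤ 250 (the parts of T(250, 7) cannot all be equal).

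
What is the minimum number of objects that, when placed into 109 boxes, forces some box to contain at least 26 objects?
n = (26 − 1)·109 + 1 = 2726

By the generalised pigeonhole principle, to guarantee some box contains ≥ r objects we need more than (r − 1) · k objects total. Threshold: n = (r − 1) · k + 1. With r = 26 and k = 109: n = 25 · 109 + 1 = 2725 + 1 = 2726. For n = 2725 = 25 · 109, we can put exactly 25 objects in every box, avoiding 26 in any single one — so 2726 is tight.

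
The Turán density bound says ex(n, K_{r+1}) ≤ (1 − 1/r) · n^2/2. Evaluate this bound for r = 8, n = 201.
Turán density bound = (7/8) · 201^2/2 = 282807/16 ≈ 17675.4375

Turán's theorem: ex(n, K_{r+1}) is achieved by the complete r-partite Turán graph T(n, r) with parts as balanced as possible, and is at most (1 − 1/r) · n^2/2. For r = 8, n = 201: the density bound is (7/8) · 40401/2 = 282807/16 ≈ 17675.4375. The integer-valued extremum is e(T(201, 8)) = 17675, which is strictly less than the density bound 282807/16 since 8 ∤ 201 (the parts of T(201, 8) cannot all be equal).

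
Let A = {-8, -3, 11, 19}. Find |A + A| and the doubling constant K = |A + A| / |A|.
K = |A + A| / |A| = 10/4 = 5/2

Enumerate A + A = {a + b : a, b ∈ A}. With |A| = 4, there are |A|^2 = 16 ordered sum pairs; collecting distinct values, A + A = {-16, -11, -6, 3, 8, 11, 16, 22, 30, 38}, so |A + A| = 10. Thus K = 10/4 = 5/2. For comparison, the minimum possible |A + A| over all 4-element sets is 2·4 − 1 = 7 (so min K = 7/4), attained only by arithmetic progressions.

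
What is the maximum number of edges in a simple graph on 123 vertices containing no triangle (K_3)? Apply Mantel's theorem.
ex(123, K_3) = ⌊123^2/4⌋ = 3782

Mantel (1907): a triangle-free graph on n vertices has at most ⌊n^2/4⌋ edges, with equality for the complete bipartite graph K_{⌊n/2⌋, ⌈n/2⌉}. For n = 123: ⌊123^2/4⌋ = ⌊15129/4⌋ = 3782. The extremal graph is K_{61, 62}, which has 61·62 = 3782 edges.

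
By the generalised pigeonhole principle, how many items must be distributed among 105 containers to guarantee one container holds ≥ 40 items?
n = (40 − 1)·105 + 1 = 4096

By the generalised pigeonhole principle, to guarantee some box contains ≥ r objects we need more than (r − 1) · k objects total. Threshold: n = (r − 1) · k + 1. With r = 40 and k = 105: n = 39 · 105 + 1 = 4095 + 1 = 4096. For n = 4095 = 39 · 105, we can put exactly 39 objects in every box, avoiding 40 in any single one — so 4096 is tight.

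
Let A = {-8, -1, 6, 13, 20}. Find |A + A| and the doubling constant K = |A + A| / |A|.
K = |A + A| / |A| = 9/5

Enumerate A + A = {a + b : a, b ∈ A}. With |A| = 5, there are |A|^2 = 25 ordered sum pairs; collecting distinct values, A + A = {-16, -9, -2, 5, 12, 19, 26, 33, 40}, so |A + A| = 9. Thus K = 9/5. Here |A + A| = 2|A| − 1 = 9, the minimum possible — so K = 9/5 is minimal, which holds iff A is an arithmetic progression.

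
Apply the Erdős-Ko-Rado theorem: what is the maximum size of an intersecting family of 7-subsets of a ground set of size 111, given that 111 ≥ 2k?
max |F| = C(110, 6) = 2141851635

Erdős-Ko-Rado (1961): when n ≥ 2k, max |F| = C(n−1, k−1). The bound is attained by the star {A : i ∈ A} for any fixed i ∈ [n]. Here C(111−1, 7−1) = C(110, 6) = 2141851635.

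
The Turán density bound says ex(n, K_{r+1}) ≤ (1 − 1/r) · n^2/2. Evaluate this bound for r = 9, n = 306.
Turán density bound = (8/9) · 306^2/2 = 41616

Turán's theorem: ex(n, K_{r+1}) is achieved by the complete r-partite Turán graph T(n, r) with parts as balanced as possible, and is at most (1 − 1/r) · n^2/2. For r = 9, n = 306: the density bound is (8/9) · 93636/2 = 41616. Since 9 ∣ 306, the Turán graph T(306, 9) has parts of equal size 34, and its edge count e(T(306, 9)) = 41616 attains the density bound exactly.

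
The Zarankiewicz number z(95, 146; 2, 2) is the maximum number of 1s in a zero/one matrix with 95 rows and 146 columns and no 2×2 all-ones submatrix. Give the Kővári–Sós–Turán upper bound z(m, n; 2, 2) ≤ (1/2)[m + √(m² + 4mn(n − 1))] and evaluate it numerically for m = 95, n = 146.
z(95, 146; 2, 2) ≤ (1/2)[95 + √(95² + 4·95·146·145)] = (1/2)[95 + √8053625] = 1466.4455

Kővári–Sós–Turán: let r_1, ..., r_95 be the row sums and z = Σ r_i the total number of 1s. Each pair of columns can share at most one row with both entries 1 (else a 2×2 all-ones block appears), so Σ_i C(r_i, 2) ≤ C(146, 2) = 10585. By convexity Σ_i C(r_i, 2) ≥ 95·C(z/95, 2) = z(z − 95)/(2·95), giving z² − 95z − 95·146·145 ≤ 0 and hence z ≤ (1/2)[95 + √(9025 + 4·2011150)] = (1/2)[95 + √8053625] ≈ (1/2)(95 + 2837.8909) = 1466.4455.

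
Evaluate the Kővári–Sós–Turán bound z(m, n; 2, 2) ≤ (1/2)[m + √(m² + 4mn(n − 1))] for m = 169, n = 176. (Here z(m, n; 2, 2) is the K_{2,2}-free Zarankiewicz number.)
z(169, 176; 2, 2) ≤ (1/2)[169 + √(169² + 4·169·176·175)] = (1/2)[169 + √20849361] = 2367.555

Kővári–Sós–Turán: let r_1, ..., r_169 be the row sums and z = Σ r_i the total number of 1s. Each pair of columns can share at most one row with both entries 1 (else a 2×2 all-ones block appears), so Σ_i C(r_i, 2) ≤ C(176, 2) = 15400. By convexity Σ_i C(r_i, 2) ≥ 169·C(z/169, 2) = z(z − 169)/(2·169), giving z² − 169z − 169·176·175 ≤ 0 and hence z ≤ (1/2)[169 + √(28561 + 4·5205200)] = (1/2)[169 + √20849361] ≈ (1/2)(169 + 4566.1101) = 2367.555.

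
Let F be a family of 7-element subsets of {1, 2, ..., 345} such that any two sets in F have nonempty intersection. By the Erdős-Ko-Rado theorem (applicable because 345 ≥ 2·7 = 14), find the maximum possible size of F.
max |F| = C(344, 6) = 2202820789092

The Erdős-Ko-Rado theorem states: for n ≥ 2k, an intersecting family of k-subsets of an n-element set has size at most C(n − 1, k − 1), with equality for 'star' families {A ⊆ [n] : |A| = k, i ∈ A} (fix an element i). For n = 345, k = 7: C(344, 6) = 2202820789092.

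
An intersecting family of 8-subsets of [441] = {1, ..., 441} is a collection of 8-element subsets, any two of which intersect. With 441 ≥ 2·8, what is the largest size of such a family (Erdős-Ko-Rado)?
max |F| = C(440, 7) = 603820263705560

Erdős-Ko-Rado (1961): when n ≥ 2k, max |F| = C(n−1, k−1). The bound is attained by the star {A : i ∈ A} for any fixed i ∈ [n]. Here C(441−1, 8−1) = C(440, 7) = 603820263705560.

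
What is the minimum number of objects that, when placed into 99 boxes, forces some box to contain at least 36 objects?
n = (36 − 1)·99 + 1 = 3466

By the generalised pigeonhole principle, to guarantee some box contains ≥ r objects we need more than (r − 1) · k objects total. Threshold: n = (r − 1) · k + 1. With r = 36 and k = 99: n = 35 · 99 + 1 = 3465 + 1 = 3466. For n = 3465 = 35 · 99, we can put exactly 35 objects in every box, avoiding 36 in any single one — so 3466 is tight.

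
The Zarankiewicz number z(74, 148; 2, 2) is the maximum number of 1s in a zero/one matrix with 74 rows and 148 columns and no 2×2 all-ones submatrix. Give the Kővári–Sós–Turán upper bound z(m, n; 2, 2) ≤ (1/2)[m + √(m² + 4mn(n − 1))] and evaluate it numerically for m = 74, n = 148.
z(74, 148; 2, 2) ≤ (1/2)[74 + √(74² + 4·74·148·147)] = (1/2)[74 + √6445252] = 1306.375

Kővári–Sós–Turán: let r_1, ..., r_74 be the row sums and z = Σ r_i the total number of 1s. Each pair of columns can share at most one row with both entries 1 (else a 2×2 all-ones block appears), so Σ_i C(r_i, 2) ≤ C(148, 2) = 10878. By convexity Σ_i C(r_i, 2) ≥ 74·C(z/74, 2) = z(z − 74)/(2·74), giving z² − 74z − 74·148·147 ≤ 0 and hence z ≤ (1/2)[74 + √(5476 + 4·1609944)] = (1/2)[74 + √6445252] ≈ (1/2)(74 + 2538.7501) = 1306.375.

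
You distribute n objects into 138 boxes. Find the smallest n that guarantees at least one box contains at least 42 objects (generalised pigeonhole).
n = (42 − 1)·138 + 1 = 5659

By the generalised pigeonhole principle, to guarantee some box contains ≥ r objects we need more than (r − 1) · k objects total. Threshold: n = (r − 1) · k + 1. With r = 42 and k = 138: n = 41 · 138 + 1 = 5658 + 1 = 5659. For n = 5658 = 41 · 138, we can put exactly 41 objects in every box, avoiding 42 in any single one — so 5659 is tight.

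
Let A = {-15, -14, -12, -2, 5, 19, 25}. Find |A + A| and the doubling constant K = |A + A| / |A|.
K = |A + A| / |A| = 27/7

Enumerate A + A = {a + b : a, b ∈ A}. With |A| = 7, there are |A|^2 = 49 ordered sum pairs; collecting distinct values, A + A = {-30, -29, -28, -27, -26, -24, -17, -16, -14, -10, -9, -7, -4, 3, 4, 5, 7, 10, 11, 13, 17, 23, 24, 30, 38, 44, 50}, so |A + A| = 27. Thus K = 27/7. For comparison, the minimum possible |A + A| over all 7-element sets is 2·7 − 1 = 13 (so min K = 13/7), attained only by arithmetic progressions.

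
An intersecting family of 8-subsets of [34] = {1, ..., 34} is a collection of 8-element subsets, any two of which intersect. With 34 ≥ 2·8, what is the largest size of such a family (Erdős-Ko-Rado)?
max |F| = C(33, 7) = 4272048

The Erdős-Ko-Rado theorem states: for n ≥ 2k, an intersecting family of k-subsets of an n-element set has size at most C(n − 1, k − 1), with equality for 'star' families {A ⊆ [n] : |A| = k, i ∈ A} (fix an element i). For n = 34, k = 8: C(33, 7) = 4272048.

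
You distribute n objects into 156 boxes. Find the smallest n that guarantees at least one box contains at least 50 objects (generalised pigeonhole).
n = (50 − 1)·156 + 1 = 7645

By the generalised pigeonhole principle, to guarantee some box contains ≥ r objects we need more than (r − 1) · k objects total. Threshold: n = (r − 1) · k + 1. With r = 50 and k = 156: n = 49 · 156 + 1 = 7644 + 1 = 7645. For n = 7644 = 49 · 156, we can put exactly 49 objects in every box, avoiding 50 in any single one — so 7645 is tight.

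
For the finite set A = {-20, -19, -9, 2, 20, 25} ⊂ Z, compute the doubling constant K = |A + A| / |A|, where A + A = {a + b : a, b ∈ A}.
K = |A + A| / |A| = 20/6 = 10/3

Enumerate A + A = {a + b : a, b ∈ A}. With |A| = 6, there are |A|^2 = 36 ordered sum pairs; collecting distinct values, A + A = {-40, -39, -38, -29, -28, -18, -17, -7, 0, 1, 4, 5, 6, 11, 16, 22, 27, 40, 45, 50}, so |A + A| = 20. Thus K = 20/6 = 10/3. For comparison, the minimum possible |A + A| over all 6-element sets is 2·6 − 1 = 11 (so min K = 11/6), attained only by arithmetic progressions.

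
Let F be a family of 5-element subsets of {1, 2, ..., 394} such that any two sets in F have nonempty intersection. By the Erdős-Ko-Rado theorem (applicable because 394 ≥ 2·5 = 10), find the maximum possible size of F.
max |F| = C(393, 4) = 978833310

Erdős-Ko-Rado (1961): when n ≥ 2k, max |F| = C(n−1, k−1). The bound is attained by the star {A : i ∈ A} for any fixed i ∈ [n]. Here C(394−1, 5−1) = C(393, 4) = 978833310.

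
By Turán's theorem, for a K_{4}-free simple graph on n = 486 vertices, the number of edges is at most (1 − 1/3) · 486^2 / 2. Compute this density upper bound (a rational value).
Turán density bound = (2/3) · 486^2/2 = 78732

Turán's theorem: ex(n, K_{r+1}) is achieved by the complete r-partite Turán graph T(n, r) with parts as balanced as possible, and is at most (1 − 1/r) · n^2/2. For r = 3, n = 486: the density bound is (2/3) · 236196/2 = 78732. Since 3 ∣ 486, the Turán graph T(486, 3) has parts of equal size 162, and its edge count e(T(486, 3)) = 78732 attains the density bound exactly.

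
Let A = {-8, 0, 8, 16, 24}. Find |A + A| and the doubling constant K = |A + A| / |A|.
K = |A + A| / |A| = 9/5

Enumerate A + A = {a + b : a, b ∈ A}. With |A| = 5, there are |A|^2 = 25 ordered sum pairs; collecting distinct values, A + A = {-16, -8, 0, 8, 16, 24, 32, 40, 48}, so |A + A| = 9. Thus K = 9/5. Here |A + A| = 2|A| − 1 = 9, the minimum possible — so K = 9/5 is minimal, which holds iff A is an arithmetic progression.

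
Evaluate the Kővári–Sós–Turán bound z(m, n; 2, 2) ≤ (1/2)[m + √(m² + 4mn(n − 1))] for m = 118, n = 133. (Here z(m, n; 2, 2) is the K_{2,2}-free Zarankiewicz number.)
z(118, 133; 2, 2) ≤ (1/2)[118 + √(118² + 4·118·133·132)] = (1/2)[118 + √8300356] = 1499.5169

Kővári–Sós–Turán: let r_1, ..., r_118 be the row sums and z = Σ r_i the total number of 1s. Each pair of columns can share at most one row with both entries 1 (else a 2×2 all-ones block appears), so Σ_i C(r_i, 2) ≤ C(133, 2) = 8778. By convexity Σ_i C(r_i, 2) ≥ 118·C(z/118, 2) = z(z − 118)/(2·118), giving z² − 118z − 118·133·132 ≤ 0 and hence z ≤ (1/2)[118 + √(13924 + 4·2071608)] = (1/2)[118 + √8300356] ≈ (1/2)(118 + 2881.0338) = 1499.5169.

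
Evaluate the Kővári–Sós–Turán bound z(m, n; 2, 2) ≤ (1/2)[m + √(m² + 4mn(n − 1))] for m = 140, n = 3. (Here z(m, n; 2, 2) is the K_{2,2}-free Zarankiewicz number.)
z(140, 3; 2, 2) ≤ (1/2)[140 + √(140² + 4·140·3·2)] = (1/2)[140 + √22960] = 145.7628

Kővári–Sós–Turán: let r_1, ..., r_140 be the row sums and z = Σ r_i the total number of 1s. Each pair of columns can share at most one row with both entries 1 (else a 2×2 all-ones block appears), so Σ_i C(r_i, 2) ≤ C(3, 2) = 3. By convexity Σ_i C(r_i, 2) ≥ 140·C(z/140, 2) = z(z − 140)/(2·140), giving z² − 140z − 140·3·2 ≤ 0 and hence z ≤ (1/2)[140 + √(19600 + 4·840)] = (1/2)[140 + √22960] ≈ (1/2)(140 + 151.5256) = 145.7628.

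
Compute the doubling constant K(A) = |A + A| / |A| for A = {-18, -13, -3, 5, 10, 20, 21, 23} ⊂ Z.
K = |A + A| / |A| = 31/8

Enumerate A + A = {a + b : a, b ∈ A}. With |A| = 8, there are |A|^2 = 64 ordered sum pairs; collecting distinct values, A + A = {-36, -31, -26, -21, -16, -13, -8, -6, -3, 2, 3, 5, 7, 8, 10, 15, 17, 18, 20, 25, 26, 28, 30, 31, 33, 40, 41, 42, 43, 44, 46}, so |A + A| = 31. Thus K = 31/8. For comparison, the minimum possible |A + A| over all 8-element sets is 2·8 − 1 = 15 (so min K = 15/8), attained only by arithmetic progressions.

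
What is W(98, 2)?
W(98, 2) = 98 + 1 = 99

A 2-term AP is any pair of integers, so a monochromatic 2-AP exists iff some colour is used at least twice. With 98 colours, the colouring i ↦ i on {1, ..., 98} uses each colour once, avoiding any monochromatic pair, so W(98, 2) > 98. For {1, ..., 99}, pigeonhole forces two integers of the same colour, which form a monochromatic 2-AP. Hence W(98, 2) = 99.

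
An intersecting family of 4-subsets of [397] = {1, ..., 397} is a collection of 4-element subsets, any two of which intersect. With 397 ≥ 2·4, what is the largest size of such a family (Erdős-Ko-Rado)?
max |F| = C(396, 3) = 10271580

The Erdős-Ko-Rado theorem states: for n ≥ 2k, an intersecting family of k-subsets of an n-element set has size at most C(n − 1, k − 1), with equality for 'star' families {A ⊆ [n] : |A| = k, i ∈ A} (fix an element i). For n = 397, k = 4: C(396, 3) = 10271580.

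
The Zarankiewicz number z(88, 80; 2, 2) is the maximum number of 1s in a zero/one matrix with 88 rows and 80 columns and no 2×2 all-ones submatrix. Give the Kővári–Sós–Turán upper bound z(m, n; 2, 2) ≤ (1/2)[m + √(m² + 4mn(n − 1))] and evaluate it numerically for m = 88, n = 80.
z(88, 80; 2, 2) ≤ (1/2)[88 + √(88² + 4·88·80·79)] = (1/2)[88 + √2232384] = 791.0582

Kővári–Sós–Turán: let r_1, ..., r_88 be the row sums and z = Σ r_i the total number of 1s. Each pair of columns can share at most one row with both entries 1 (else a 2×2 all-ones block appears), so Σ_i C(r_i, 2) ≤ C(80, 2) = 3160. By convexity Σ_i C(r_i, 2) ≥ 88·C(z/88, 2) = z(z − 88)/(2·88), giving z² − 88z − 88·80·79 ≤ 0 and hence z ≤ (1/2)[88 + √(7744 + 4·556160)] = (1/2)[88 + √2232384] ≈ (1/2)(88 + 1494.1165) = 791.0582.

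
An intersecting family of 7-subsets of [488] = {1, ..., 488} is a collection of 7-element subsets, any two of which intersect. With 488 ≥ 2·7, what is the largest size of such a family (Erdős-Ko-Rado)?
max |F| = C(487, 6) = 17964453222639

Erdős-Ko-Rado (1961): when n ≥ 2k, max |F| = C(n−1, k−1). The bound is attained by the star {A : i ∈ A} for any fixed i ∈ [n]. Here C(488−1, 7−1) = C(487, 6) = 17964453222639.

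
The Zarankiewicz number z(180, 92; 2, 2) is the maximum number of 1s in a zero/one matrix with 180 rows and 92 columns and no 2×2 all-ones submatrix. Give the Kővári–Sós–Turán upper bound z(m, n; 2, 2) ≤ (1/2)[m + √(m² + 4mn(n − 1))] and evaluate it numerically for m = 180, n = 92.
z(180, 92; 2, 2) ≤ (1/2)[180 + √(180² + 4·180·92·91)] = (1/2)[180 + √6060240] = 1320.8777

Kővári–Sós–Turán: let r_1, ..., r_180 be the row sums and z = Σ r_i the total number of 1s. Each pair of columns can share at most one row with both entries 1 (else a 2×2 all-ones block appears), so Σ_i C(r_i, 2) ≤ C(92, 2) = 4186. By convexity Σ_i C(r_i, 2) ≥ 180·C(z/180, 2) = z(z − 180)/(2·180), giving z² − 180z − 180·92·91 ≤ 0 and hence z ≤ (1/2)[180 + √(32400 + 4·1506960)] = (1/2)[180 + √6060240] ≈ (1/2)(180 + 2461.7555) = 1320.8777.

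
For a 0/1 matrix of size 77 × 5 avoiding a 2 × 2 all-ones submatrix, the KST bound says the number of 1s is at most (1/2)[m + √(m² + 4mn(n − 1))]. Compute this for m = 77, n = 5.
z(77, 5; 2, 2) ≤ (1/2)[77 + √(77² + 4·77·5·4)] = (1/2)[77 + √12089] = 93.475

Kővári–Sós–Turán: let r_1, ..., r_77 be the row sums and z = Σ r_i the total number of 1s. Each pair of columns can share at most one row with both entries 1 (else a 2×2 all-ones block appears), so Σ_i C(r_i, 2) ≤ C(5, 2) = 10. By convexity Σ_i C(r_i, 2) ≥ 77·C(z/77, 2) = z(z − 77)/(2·77), giving z² − 77z − 77·5·4 ≤ 0 and hence z ≤ (1/2)[77 + √(5929 + 4·1540)] = (1/2)[77 + √12089] ≈ (1/2)(77 + 109.95) = 93.475.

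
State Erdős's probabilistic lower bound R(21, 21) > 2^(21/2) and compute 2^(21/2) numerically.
2^(21/2) = 1448.1547; so R(21, 21) > 1448.1547

Colour each edge of K_n uniformly at random with red/blue. The expected number of monochromatic K_21 is C(n, 21) · 2 · 2^(−C(21,2)). If C(n, 21) · 2^(1 − C(21,2)) < 1, then with positive probability no monochromatic K_21 exists, so R(21, 21) > n. The standard estimate C(n, 21) ≤ n^21/21! shows this inequality holds whenever n ≤ 2^(21/2) (since 21! · 2^(C(21,2) − 1) > 2^(21^2/2) ≥ n^21). Hence R(21, 21) > 2^(21/2) = 1448.1547.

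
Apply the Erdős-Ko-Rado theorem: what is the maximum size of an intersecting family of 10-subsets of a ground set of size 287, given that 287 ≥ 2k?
max |F| = C(286, 9) = 31068128630998030

Erdős-Ko-Rado (1961): when n ≥ 2k, max |F| = C(n−1, k−1). The bound is attained by the star {A : i ∈ A} for any fixed i ∈ [n]. Here C(287−1, 10−1) = C(286, 9) = 31068128630998030.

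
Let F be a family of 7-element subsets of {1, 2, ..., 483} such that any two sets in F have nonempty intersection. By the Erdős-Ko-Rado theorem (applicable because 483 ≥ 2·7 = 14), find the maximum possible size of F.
max |F| = C(482, 6) = 16880396545272

The Erdős-Ko-Rado theorem states: for n ≥ 2k, an intersecting family of k-subsets of an n-element set has size at most C(n − 1, k − 1), with equality for 'star' families {A ⊆ [n] : |A| = k, i ∈ A} (fix an element i). For n = 483, k = 7: C(482, 6) = 16880396545272.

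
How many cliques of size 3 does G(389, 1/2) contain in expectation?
E[# K_3] = C(389, 3) · (1/2)^C(3, 2) = 9735114 / 2^3 = 4867557/4 = 1216889.25

For each 3-subset S of vertices (there are C(389, 3) = 9735114 such S), let X_S = 1 if S induces a K_3 (all C(3, 2) = 3 edges present). Then P(X_S = 1) = (1/2)^3 = 1/8. By linearity of expectation, E[# K_3] = C(389, 3) · (1/2)^3 = 9735114 / 8 = 4867557/4 = 1216889.25.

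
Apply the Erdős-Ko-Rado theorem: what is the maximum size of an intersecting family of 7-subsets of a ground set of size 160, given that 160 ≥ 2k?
max |F| = C(159, 6) = 20398507129

The Erdős-Ko-Rado theorem states: for n ≥ 2k, an intersecting family of k-subsets of an n-element set has size at most C(n − 1, k − 1), with equality for 'star' families {A ⊆ [n] : |A| = k, i ∈ A} (fix an element i). For n = 160, k = 7: C(159, 6) = 20398507129.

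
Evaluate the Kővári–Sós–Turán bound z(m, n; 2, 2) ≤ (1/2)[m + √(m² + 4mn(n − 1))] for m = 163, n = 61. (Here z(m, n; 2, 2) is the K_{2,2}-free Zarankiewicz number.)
z(163, 61; 2, 2) ≤ (1/2)[163 + √(163² + 4·163·61·60)] = (1/2)[163 + √2412889] = 858.1738

Kővári–Sós–Turán: let r_1, ..., r_163 be the row sums and z = Σ r_i the total number of 1s. Each pair of columns can share at most one row with both entries 1 (else a 2×2 all-ones block appears), so Σ_i C(r_i, 2) ≤ C(61, 2) = 1830. By convexity Σ_i C(r_i, 2) ≥ 163·C(z/163, 2) = z(z − 163)/(2·163), giving z² − 163z − 163·61·60 ≤ 0 and hence z ≤ (1/2)[163 + √(26569 + 4·596580)] = (1/2)[163 + √2412889] ≈ (1/2)(163 + 1553.3477) = 858.1738.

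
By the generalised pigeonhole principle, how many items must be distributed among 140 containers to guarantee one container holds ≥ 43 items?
n = (43 − 1)·140 + 1 = 5881

By the generalised pigeonhole principle, to guarantee some box contains ≥ r objects we need more than (r − 1) · k objects total. Threshold: n = (r − 1) · k + 1. With r = 43 and k = 140: n = 42 · 140 + 1 = 5880 + 1 = 5881. For n = 5880 = 42 · 140, we can put exactly 42 objects in every box, avoiding 43 in any single one — so 5881 is tight.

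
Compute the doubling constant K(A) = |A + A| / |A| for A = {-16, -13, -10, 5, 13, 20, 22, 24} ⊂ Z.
K = |A + A| / |A| = 33/8

Enumerate A + A = {a + b : a, b ∈ A}. With |A| = 8, there are |A|^2 = 64 ordered sum pairs; collecting distinct values, A + A = {-32, -29, -26, -23, -20, -11, -8, -5, -3, 0, 3, 4, 6, 7, 8, 9, 10, 11, 12, 14, 18, 25, 26, 27, 29, 33, 35, 37, 40, 42, 44, 46, 48}, so |A + A| = 33. Thus K = 33/8. For comparison, the minimum possible |A + A| over all 8-element sets is 2·8 − 1 = 15 (so min K = 15/8), attained only by arithmetic progressions.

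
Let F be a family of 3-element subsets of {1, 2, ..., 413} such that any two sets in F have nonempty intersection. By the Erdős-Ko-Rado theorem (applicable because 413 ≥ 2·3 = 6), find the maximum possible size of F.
max |F| = C(412, 2) = 84666

The Erdős-Ko-Rado theorem states: for n ≥ 2k, an intersecting family of k-subsets of an n-element set has size at most C(n − 1, k − 1), with equality for 'star' families {A ⊆ [n] : |A| = k, i ∈ A} (fix an element i). For n = 413, k = 3: C(412, 2) = 84666.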